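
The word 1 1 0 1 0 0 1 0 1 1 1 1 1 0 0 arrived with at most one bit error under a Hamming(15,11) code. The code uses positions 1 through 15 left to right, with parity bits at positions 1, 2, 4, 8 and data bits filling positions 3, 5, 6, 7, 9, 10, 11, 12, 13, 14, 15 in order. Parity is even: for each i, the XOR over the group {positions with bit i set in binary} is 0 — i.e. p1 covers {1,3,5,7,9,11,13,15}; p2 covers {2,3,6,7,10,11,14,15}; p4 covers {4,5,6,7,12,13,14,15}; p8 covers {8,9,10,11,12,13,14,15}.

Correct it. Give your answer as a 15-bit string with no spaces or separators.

s1 (pos 1,3,5,7,9,11,13,15): 1⊕0⊕0⊕1⊕1⊕1⊕1⊕0 = 1
s2 (pos 2,3,6,7,10,11,14,15): 1⊕0⊕0⊕1⊕1⊕1⊕0⊕0 = 0
s4 (pos 4,5,6,7,12,13,14,15): 1⊕0⊕0⊕1⊕1⊕1⊕0⊕0 = 0
s8 (pos 8,9,10,11,12,13,14,15): 0⊕1⊕1⊕1⊕1⊕1⊕0⊕0 = 1
Syndrome s8…s1 = 1001 → error at position 9.
Flip position 9: 110100101111100 → 110100100111100

110100100111100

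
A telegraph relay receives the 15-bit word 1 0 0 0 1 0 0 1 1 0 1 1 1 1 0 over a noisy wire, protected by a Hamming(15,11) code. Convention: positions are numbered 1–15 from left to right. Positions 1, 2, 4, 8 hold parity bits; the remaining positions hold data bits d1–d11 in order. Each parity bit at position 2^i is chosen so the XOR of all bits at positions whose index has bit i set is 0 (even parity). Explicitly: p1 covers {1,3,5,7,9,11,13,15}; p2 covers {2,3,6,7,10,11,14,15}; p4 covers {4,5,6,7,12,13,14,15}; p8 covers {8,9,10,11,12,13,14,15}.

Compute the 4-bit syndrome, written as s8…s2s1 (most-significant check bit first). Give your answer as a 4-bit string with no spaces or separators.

s1 (pos 1,3,5,7,9,11,13,15): 1⊕0⊕1⊕0⊕1⊕1⊕1⊕0 = 1
s2 (pos 2,3,6,7,10,11,14,15): 0⊕0⊕0⊕0⊕0⊕1⊕1⊕0 = 0
s4 (pos 4,5,6,7,12,13,14,15): 0⊕1⊕0⊕0⊕1⊕1⊕1⊕0 = 0
s8 (pos 8,9,10,11,12,13,14,15): 1⊕1⊕0⊕1⊕1⊕1⊕1⊕0 = 0
Syndrome s8…s1 = 0001 → error at position 1.

0001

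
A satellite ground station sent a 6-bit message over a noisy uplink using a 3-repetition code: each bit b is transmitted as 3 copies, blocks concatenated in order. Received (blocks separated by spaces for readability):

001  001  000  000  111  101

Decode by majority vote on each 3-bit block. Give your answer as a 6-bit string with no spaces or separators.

Block 1 (001): 1 one → 0
Block 2 (001): 1 one → 0
Block 3 (000): 0 ones → 0
Block 4 (000): 0 ones → 0
Block 5 (111): 3 ones → 1
Block 6 (101): 2 ones → 1

000011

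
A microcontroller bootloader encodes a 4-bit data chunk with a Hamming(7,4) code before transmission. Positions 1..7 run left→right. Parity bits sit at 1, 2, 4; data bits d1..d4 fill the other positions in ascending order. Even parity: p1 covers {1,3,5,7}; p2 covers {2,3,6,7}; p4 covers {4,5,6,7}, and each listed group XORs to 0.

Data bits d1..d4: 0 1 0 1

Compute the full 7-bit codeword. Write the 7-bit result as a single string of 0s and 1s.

0100101

Place data at non-parity positions: p1 p2 0 p4 1 0 1
p1 (pos 1,3,5,7): XOR of data positions = 0⊕1⊕1 = 0
p2 (pos 2,3,6,7): XOR of data positions = 0⊕0⊕1 = 1
p4 (pos 4,5,6,7): XOR of data positions = 1⊕0⊕1 = 0
Codeword: 0100101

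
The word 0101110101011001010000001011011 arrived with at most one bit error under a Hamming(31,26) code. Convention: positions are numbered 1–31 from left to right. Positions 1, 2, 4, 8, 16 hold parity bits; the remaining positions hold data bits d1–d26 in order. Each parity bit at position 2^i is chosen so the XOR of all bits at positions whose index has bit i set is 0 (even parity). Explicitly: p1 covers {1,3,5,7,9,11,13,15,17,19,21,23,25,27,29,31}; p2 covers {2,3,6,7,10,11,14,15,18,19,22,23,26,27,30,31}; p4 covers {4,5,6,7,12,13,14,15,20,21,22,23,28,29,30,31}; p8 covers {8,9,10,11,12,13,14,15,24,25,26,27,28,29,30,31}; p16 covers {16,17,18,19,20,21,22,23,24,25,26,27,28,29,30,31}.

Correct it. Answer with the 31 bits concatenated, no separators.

s1 (pos 1,3,5,7,9,11,13,15,17,19,21,23,25,27,29,31): 0⊕0⊕1⊕0⊕0⊕0⊕1⊕0⊕0⊕0⊕0⊕0⊕1⊕1⊕0⊕1 = 1
s2 (pos 2,3,6,7,10,11,14,15,18,19,22,23,26,27,30,31): 1⊕0⊕1⊕0⊕1⊕0⊕0⊕0⊕1⊕0⊕0⊕0⊕0⊕1⊕1⊕1 = 1
s4 (pos 4,5,6,7,12,13,14,15,20,21,22,23,28,29,30,31): 1⊕1⊕1⊕0⊕1⊕1⊕0⊕0⊕0⊕0⊕0⊕0⊕1⊕0⊕1⊕1 = 0
s8 (pos 8,9,10,11,12,13,14,15,24,25,26,27,28,29,30,31): 1⊕0⊕1⊕0⊕1⊕1⊕0⊕0⊕0⊕1⊕0⊕1⊕1⊕0⊕1⊕1 = 1
s16 (pos 16,17,18,19,20,21,22,23,24,25,26,27,28,29,30,31): 1⊕0⊕1⊕0⊕0⊕0⊕0⊕0⊕0⊕1⊕0⊕1⊕1⊕0⊕1⊕1 = 1
Syndrome s16…s1 = 11011 → error at position 27.
Flip position 27: 0101110101011001010000001011011 → 0101110101011001010000001001011

0101110101011001010000001001011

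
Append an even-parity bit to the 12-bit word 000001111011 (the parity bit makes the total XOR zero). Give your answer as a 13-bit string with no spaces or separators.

0000011110110

XOR of the 12 data bits: 0⊕0⊕0⊕0⊕0⊕1⊕1⊕1⊕1⊕0⊕1⊕1 = 0
Parity bit = 0 (so all 13 bits XOR to 0).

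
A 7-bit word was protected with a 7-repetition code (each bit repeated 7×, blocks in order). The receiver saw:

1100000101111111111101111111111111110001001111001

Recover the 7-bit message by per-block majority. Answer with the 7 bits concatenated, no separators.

0111101

Block 1 (1100000): 2 ones → 0
Block 2 (1011111): 6 ones → 1
Block 3 (1111110): 6 ones → 1
Block 4 (1111111): 7 ones → 1
Block 5 (1111111): 7 ones → 1
Block 6 (1000100): 2 ones → 0
Block 7 (1111001): 5 ones → 1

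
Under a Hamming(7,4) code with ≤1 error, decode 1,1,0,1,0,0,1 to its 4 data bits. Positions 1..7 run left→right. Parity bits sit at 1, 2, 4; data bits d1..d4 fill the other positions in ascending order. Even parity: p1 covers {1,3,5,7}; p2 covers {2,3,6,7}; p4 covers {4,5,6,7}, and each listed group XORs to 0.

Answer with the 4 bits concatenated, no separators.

s1 (pos 1,3,5,7): 1⊕0⊕0⊕1 = 0
s2 (pos 2,3,6,7): 1⊕0⊕0⊕1 = 0
s4 (pos 4,5,6,7): 1⊕0⊕0⊕1 = 0
Syndrome s4…s1 = 000 → no error.
Read data bits from positions 3,5,6,7: 0001

0001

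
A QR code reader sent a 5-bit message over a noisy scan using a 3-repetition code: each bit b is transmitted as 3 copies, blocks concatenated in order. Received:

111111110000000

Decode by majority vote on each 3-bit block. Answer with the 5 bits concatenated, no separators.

Block 1 (111): 3 ones → 1
Block 2 (111): 3 ones → 1
Block 3 (110): 2 ones → 1
Block 4 (000): 0 ones → 0
Block 5 (000): 0 ones → 0

11100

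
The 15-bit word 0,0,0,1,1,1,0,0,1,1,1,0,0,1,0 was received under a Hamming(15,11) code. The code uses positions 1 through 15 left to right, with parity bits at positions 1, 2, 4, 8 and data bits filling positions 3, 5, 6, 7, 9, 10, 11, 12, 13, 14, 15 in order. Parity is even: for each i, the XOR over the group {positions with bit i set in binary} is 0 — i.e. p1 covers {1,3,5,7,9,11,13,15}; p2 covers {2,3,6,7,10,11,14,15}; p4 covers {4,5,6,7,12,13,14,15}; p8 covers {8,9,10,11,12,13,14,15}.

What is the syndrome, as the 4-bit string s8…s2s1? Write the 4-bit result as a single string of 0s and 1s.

0001

s1 (pos 1,3,5,7,9,11,13,15): 0⊕0⊕1⊕0⊕1⊕1⊕0⊕0 = 1
s2 (pos 2,3,6,7,10,11,14,15): 0⊕0⊕1⊕0⊕1⊕1⊕1⊕0 = 0
s4 (pos 4,5,6,7,12,13,14,15): 1⊕1⊕1⊕0⊕0⊕0⊕1⊕0 = 0
s8 (pos 8,9,10,11,12,13,14,15): 0⊕1⊕1⊕1⊕0⊕0⊕1⊕0 = 0
Syndrome s8…s1 = 0001 → error at position 1.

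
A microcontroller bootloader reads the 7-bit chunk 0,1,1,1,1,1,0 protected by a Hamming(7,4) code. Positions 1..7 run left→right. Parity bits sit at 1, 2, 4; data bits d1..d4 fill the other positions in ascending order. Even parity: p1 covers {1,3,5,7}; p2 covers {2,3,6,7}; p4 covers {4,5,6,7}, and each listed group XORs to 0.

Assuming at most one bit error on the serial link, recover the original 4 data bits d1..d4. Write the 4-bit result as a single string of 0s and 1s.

1100

s1 (pos 1,3,5,7): 0⊕1⊕1⊕0 = 0
s2 (pos 2,3,6,7): 1⊕1⊕1⊕0 = 1
s4 (pos 4,5,6,7): 1⊕1⊕1⊕0 = 1
Syndrome s4…s1 = 110 → error at position 6.
Flip position 6: 0111110 → 0111100
Read data bits from positions 3,5,6,7: 1100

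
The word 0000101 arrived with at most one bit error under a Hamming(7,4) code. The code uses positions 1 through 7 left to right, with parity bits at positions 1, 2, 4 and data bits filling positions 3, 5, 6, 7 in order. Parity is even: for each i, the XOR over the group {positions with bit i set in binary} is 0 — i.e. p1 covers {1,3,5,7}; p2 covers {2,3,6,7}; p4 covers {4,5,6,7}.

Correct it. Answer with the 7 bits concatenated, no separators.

s1 (pos 1,3,5,7): 0⊕0⊕1⊕1 = 0
s2 (pos 2,3,6,7): 0⊕0⊕0⊕1 = 1
s4 (pos 4,5,6,7): 0⊕1⊕0⊕1 = 0
Syndrome s4…s1 = 010 → error at position 2.
Flip position 2: 0000101 → 0100101

0100101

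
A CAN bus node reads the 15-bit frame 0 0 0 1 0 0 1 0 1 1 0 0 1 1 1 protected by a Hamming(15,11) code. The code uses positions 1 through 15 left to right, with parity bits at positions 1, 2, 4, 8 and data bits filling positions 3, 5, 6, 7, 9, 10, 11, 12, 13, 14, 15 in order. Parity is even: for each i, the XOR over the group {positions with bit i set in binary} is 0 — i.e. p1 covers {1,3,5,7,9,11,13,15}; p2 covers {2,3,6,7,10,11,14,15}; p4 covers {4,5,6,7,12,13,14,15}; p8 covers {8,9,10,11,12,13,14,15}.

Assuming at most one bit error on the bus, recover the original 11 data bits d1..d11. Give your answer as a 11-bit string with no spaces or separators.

00011101111

s1 (pos 1,3,5,7,9,11,13,15): 0⊕0⊕0⊕1⊕1⊕0⊕1⊕1 = 0
s2 (pos 2,3,6,7,10,11,14,15): 0⊕0⊕0⊕1⊕1⊕0⊕1⊕1 = 0
s4 (pos 4,5,6,7,12,13,14,15): 1⊕0⊕0⊕1⊕0⊕1⊕1⊕1 = 1
s8 (pos 8,9,10,11,12,13,14,15): 0⊕1⊕1⊕0⊕0⊕1⊕1⊕1 = 1
Syndrome s8…s1 = 1100 → error at position 12.
Flip position 12: 000100101100111 → 000100101101111
Read data bits from positions 3,5,6,7,9,10,11,12,13,14,15: 00011101111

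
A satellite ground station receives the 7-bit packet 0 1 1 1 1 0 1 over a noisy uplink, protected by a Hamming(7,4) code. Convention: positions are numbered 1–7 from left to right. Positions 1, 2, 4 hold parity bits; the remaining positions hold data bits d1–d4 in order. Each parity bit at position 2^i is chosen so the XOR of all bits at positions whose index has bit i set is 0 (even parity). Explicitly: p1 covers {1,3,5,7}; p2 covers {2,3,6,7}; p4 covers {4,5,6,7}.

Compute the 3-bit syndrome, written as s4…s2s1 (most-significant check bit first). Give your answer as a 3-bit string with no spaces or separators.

111

s1 (pos 1,3,5,7): 0⊕1⊕1⊕1 = 1
s2 (pos 2,3,6,7): 1⊕1⊕0⊕1 = 1
s4 (pos 4,5,6,7): 1⊕1⊕0⊕1 = 1
Syndrome s4…s1 = 111 → error at position 7.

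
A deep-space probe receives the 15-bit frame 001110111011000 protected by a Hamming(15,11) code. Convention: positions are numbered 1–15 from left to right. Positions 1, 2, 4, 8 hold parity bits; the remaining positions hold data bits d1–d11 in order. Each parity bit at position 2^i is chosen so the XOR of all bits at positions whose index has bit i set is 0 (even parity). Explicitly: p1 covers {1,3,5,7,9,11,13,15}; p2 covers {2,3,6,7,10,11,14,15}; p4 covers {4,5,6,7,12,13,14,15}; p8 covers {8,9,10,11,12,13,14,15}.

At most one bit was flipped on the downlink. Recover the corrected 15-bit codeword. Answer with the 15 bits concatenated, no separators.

000110111011000

s1 (pos 1,3,5,7,9,11,13,15): 0⊕1⊕1⊕1⊕1⊕1⊕0⊕0 = 1
s2 (pos 2,3,6,7,10,11,14,15): 0⊕1⊕0⊕1⊕0⊕1⊕0⊕0 = 1
s4 (pos 4,5,6,7,12,13,14,15): 1⊕1⊕0⊕1⊕1⊕0⊕0⊕0 = 0
s8 (pos 8,9,10,11,12,13,14,15): 1⊕1⊕0⊕1⊕1⊕0⊕0⊕0 = 0
Syndrome s8…s1 = 0011 → error at position 3.
Flip position 3: 001110111011000 → 000110111011000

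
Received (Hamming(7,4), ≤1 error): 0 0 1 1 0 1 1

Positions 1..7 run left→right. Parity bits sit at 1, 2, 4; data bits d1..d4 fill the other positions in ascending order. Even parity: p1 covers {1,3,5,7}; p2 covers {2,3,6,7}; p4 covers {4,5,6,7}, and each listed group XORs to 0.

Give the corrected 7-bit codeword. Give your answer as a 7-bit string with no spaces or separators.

s1 (pos 1,3,5,7): 0⊕1⊕0⊕1 = 0
s2 (pos 2,3,6,7): 0⊕1⊕1⊕1 = 1
s4 (pos 4,5,6,7): 1⊕0⊕1⊕1 = 1
Syndrome s4…s1 = 110 → error at position 6.
Flip position 6: 0011011 → 0011001

0011001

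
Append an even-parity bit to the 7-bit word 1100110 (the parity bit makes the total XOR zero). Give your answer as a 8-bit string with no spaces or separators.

11001100

XOR of the 7 data bits: 1⊕1⊕0⊕0⊕1⊕1⊕0 = 0
Parity bit = 0 (so all 8 bits XOR to 0).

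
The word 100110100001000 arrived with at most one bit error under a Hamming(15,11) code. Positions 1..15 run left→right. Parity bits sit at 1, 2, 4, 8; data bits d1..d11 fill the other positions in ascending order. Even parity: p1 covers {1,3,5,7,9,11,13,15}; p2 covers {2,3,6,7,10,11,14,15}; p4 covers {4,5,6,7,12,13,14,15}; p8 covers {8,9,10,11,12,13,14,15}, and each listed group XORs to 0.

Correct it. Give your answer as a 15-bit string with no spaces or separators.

s1 (pos 1,3,5,7,9,11,13,15): 1⊕0⊕1⊕1⊕0⊕0⊕0⊕0 = 1
s2 (pos 2,3,6,7,10,11,14,15): 0⊕0⊕0⊕1⊕0⊕0⊕0⊕0 = 1
s4 (pos 4,5,6,7,12,13,14,15): 1⊕1⊕0⊕1⊕1⊕0⊕0⊕0 = 0
s8 (pos 8,9,10,11,12,13,14,15): 0⊕0⊕0⊕0⊕1⊕0⊕0⊕0 = 1
Syndrome s8…s1 = 1011 → error at position 11.
Flip position 11: 100110100001000 → 100110100011000

100110100011000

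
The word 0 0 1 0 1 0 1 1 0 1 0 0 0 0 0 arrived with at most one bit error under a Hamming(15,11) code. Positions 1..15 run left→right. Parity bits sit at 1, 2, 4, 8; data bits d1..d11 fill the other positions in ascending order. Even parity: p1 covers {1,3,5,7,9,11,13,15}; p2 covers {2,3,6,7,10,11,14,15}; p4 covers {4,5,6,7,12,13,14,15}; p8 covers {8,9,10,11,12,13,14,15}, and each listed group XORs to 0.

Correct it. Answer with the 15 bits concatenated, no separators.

000010110100000

s1 (pos 1,3,5,7,9,11,13,15): 0⊕1⊕1⊕1⊕0⊕0⊕0⊕0 = 1
s2 (pos 2,3,6,7,10,11,14,15): 0⊕1⊕0⊕1⊕1⊕0⊕0⊕0 = 1
s4 (pos 4,5,6,7,12,13,14,15): 0⊕1⊕0⊕1⊕0⊕0⊕0⊕0 = 0
s8 (pos 8,9,10,11,12,13,14,15): 1⊕0⊕1⊕0⊕0⊕0⊕0⊕0 = 0
Syndrome s8…s1 = 0011 → error at position 3.
Flip position 3: 001010110100000 → 000010110100000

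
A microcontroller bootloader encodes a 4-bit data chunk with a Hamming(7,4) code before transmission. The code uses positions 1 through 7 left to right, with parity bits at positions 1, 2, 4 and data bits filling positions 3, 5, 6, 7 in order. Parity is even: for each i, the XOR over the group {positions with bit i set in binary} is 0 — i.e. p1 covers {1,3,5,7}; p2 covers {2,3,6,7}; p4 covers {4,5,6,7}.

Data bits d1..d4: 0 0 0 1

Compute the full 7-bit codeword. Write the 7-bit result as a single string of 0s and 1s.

1101001

Place data at non-parity positions: p1 p2 0 p4 0 0 1
p1 (pos 1,3,5,7): XOR of data positions = 0⊕0⊕1 = 1
p2 (pos 2,3,6,7): XOR of data positions = 0⊕0⊕1 = 1
p4 (pos 4,5,6,7): XOR of data positions = 0⊕0⊕1 = 1
Codeword: 1101001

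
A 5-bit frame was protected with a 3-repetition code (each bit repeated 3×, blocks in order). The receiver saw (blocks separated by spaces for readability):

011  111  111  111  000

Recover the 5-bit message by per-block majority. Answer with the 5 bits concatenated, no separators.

Block 1 (011): 2 ones → 1
Block 2 (111): 3 ones → 1
Block 3 (111): 3 ones → 1
Block 4 (111): 3 ones → 1
Block 5 (000): 0 ones → 0

11110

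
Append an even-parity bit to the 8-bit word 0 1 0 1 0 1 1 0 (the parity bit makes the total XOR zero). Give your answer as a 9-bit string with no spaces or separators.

XOR of the 8 data bits: 0⊕1⊕0⊕1⊕0⊕1⊕1⊕0 = 0
Parity bit = 0 (so all 9 bits XOR to 0).

010101100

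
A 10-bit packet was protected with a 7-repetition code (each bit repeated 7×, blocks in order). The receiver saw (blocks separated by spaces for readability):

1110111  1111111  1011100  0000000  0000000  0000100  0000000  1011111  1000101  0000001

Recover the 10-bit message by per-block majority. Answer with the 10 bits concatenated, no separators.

1110000100

Block 1 (1110111): 6 ones → 1
Block 2 (1111111): 7 ones → 1
Block 3 (1011100): 4 ones → 1
Block 4 (0000000): 0 ones → 0
Block 5 (0000000): 0 ones → 0
Block 6 (0000100): 1 one → 0
Block 7 (0000000): 0 ones → 0
Block 8 (1011111): 6 ones → 1
Block 9 (1000101): 3 ones → 0
Block 10 (0000001): 1 one → 0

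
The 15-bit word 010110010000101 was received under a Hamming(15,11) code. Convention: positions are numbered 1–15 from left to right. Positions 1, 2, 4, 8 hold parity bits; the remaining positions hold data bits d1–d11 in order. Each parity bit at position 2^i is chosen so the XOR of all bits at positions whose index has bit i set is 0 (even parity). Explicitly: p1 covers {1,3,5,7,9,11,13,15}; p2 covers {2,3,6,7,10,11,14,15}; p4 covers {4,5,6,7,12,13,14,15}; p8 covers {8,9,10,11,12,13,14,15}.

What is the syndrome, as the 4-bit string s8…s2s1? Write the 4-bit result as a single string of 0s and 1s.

s1 (pos 1,3,5,7,9,11,13,15): 0⊕0⊕1⊕0⊕0⊕0⊕1⊕1 = 1
s2 (pos 2,3,6,7,10,11,14,15): 1⊕0⊕0⊕0⊕0⊕0⊕0⊕1 = 0
s4 (pos 4,5,6,7,12,13,14,15): 1⊕1⊕0⊕0⊕0⊕1⊕0⊕1 = 0
s8 (pos 8,9,10,11,12,13,14,15): 1⊕0⊕0⊕0⊕0⊕1⊕0⊕1 = 1
Syndrome s8…s1 = 1001 → error at position 9.

1001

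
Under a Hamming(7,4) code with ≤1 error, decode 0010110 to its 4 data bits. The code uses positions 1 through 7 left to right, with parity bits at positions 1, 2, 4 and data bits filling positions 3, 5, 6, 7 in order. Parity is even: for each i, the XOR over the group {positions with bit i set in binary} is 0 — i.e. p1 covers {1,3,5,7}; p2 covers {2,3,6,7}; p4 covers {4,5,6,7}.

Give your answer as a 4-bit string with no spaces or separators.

1110

s1 (pos 1,3,5,7): 0⊕1⊕1⊕0 = 0
s2 (pos 2,3,6,7): 0⊕1⊕1⊕0 = 0
s4 (pos 4,5,6,7): 0⊕1⊕1⊕0 = 0
Syndrome s4…s1 = 000 → no error.
Read data bits from positions 3,5,6,7: 1110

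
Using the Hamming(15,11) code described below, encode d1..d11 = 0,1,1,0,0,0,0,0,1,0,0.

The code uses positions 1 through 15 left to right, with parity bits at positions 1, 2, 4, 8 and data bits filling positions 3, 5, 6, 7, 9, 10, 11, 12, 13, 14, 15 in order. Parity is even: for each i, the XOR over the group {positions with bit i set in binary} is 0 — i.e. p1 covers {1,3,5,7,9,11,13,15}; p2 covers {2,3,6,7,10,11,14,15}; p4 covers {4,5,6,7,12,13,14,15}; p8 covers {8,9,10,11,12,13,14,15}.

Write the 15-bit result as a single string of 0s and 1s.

010111010000100

Place data at non-parity positions: p1 p2 0 p4 1 1 0 p8 0 0 0 0 1 0 0
p1 (pos 1,3,5,7,9,11,13,15): XOR of data positions = 0⊕1⊕0⊕0⊕0⊕1⊕0 = 0
p2 (pos 2,3,6,7,10,11,14,15): XOR of data positions = 0⊕1⊕0⊕0⊕0⊕0⊕0 = 1
p4 (pos 4,5,6,7,12,13,14,15): XOR of data positions = 1⊕1⊕0⊕0⊕1⊕0⊕0 = 1
p8 (pos 8,9,10,11,12,13,14,15): XOR of data positions = 0⊕0⊕0⊕0⊕1⊕0⊕0 = 1
Codeword: 010111010000100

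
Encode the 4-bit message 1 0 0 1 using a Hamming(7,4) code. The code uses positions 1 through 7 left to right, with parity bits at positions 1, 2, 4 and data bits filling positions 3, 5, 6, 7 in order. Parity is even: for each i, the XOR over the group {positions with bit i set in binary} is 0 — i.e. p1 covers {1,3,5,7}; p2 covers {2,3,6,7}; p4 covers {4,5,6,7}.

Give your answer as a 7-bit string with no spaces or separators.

0011001

Place data at non-parity positions: p1 p2 1 p4 0 0 1
p1 (pos 1,3,5,7): XOR of data positions = 1⊕0⊕1 = 0
p2 (pos 2,3,6,7): XOR of data positions = 1⊕0⊕1 = 0
p4 (pos 4,5,6,7): XOR of data positions = 0⊕0⊕1 = 1
Codeword: 0011001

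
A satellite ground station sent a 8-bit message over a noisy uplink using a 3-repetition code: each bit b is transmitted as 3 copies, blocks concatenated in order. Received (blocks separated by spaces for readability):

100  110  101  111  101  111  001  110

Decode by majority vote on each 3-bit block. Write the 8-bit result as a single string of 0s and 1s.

Block 1 (100): 1 one → 0
Block 2 (110): 2 ones → 1
Block 3 (101): 2 ones → 1
Block 4 (111): 3 ones → 1
Block 5 (101): 2 ones → 1
Block 6 (111): 3 ones → 1
Block 7 (001): 1 one → 0
Block 8 (110): 2 ones → 1

01111101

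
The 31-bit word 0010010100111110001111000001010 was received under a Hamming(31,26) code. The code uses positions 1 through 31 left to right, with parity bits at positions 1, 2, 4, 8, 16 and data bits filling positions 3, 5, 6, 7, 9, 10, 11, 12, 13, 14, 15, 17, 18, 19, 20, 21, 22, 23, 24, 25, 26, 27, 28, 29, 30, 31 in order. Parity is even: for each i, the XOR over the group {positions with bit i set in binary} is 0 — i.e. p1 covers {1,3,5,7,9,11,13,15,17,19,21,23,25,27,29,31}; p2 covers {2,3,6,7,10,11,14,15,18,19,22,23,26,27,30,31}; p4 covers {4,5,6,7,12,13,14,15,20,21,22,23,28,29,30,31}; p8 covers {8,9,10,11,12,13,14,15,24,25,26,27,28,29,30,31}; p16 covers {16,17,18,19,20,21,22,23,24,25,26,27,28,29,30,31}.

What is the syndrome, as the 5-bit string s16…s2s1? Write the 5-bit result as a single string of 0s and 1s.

00000

s1 (pos 1,3,5,7,9,11,13,15,17,19,21,23,25,27,29,31): 0⊕1⊕0⊕0⊕0⊕1⊕1⊕1⊕0⊕1⊕1⊕0⊕0⊕0⊕0⊕0 = 0
s2 (pos 2,3,6,7,10,11,14,15,18,19,22,23,26,27,30,31): 0⊕1⊕1⊕0⊕0⊕1⊕1⊕1⊕0⊕1⊕1⊕0⊕0⊕0⊕1⊕0 = 0
s4 (pos 4,5,6,7,12,13,14,15,20,21,22,23,28,29,30,31): 0⊕0⊕1⊕0⊕1⊕1⊕1⊕1⊕1⊕1⊕1⊕0⊕1⊕0⊕1⊕0 = 0
s8 (pos 8,9,10,11,12,13,14,15,24,25,26,27,28,29,30,31): 1⊕0⊕0⊕1⊕1⊕1⊕1⊕1⊕0⊕0⊕0⊕0⊕1⊕0⊕1⊕0 = 0
s16 (pos 16,17,18,19,20,21,22,23,24,25,26,27,28,29,30,31): 0⊕0⊕0⊕1⊕1⊕1⊕1⊕0⊕0⊕0⊕0⊕0⊕1⊕0⊕1⊕0 = 0
Syndrome s16…s1 = 00000 → no error.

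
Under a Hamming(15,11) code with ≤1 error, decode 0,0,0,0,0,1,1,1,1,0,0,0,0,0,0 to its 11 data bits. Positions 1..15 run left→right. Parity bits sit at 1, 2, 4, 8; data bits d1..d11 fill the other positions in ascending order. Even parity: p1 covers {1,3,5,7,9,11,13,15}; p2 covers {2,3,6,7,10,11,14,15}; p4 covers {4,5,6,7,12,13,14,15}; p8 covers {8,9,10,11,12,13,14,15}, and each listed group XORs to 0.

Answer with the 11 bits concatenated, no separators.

00111000000

s1 (pos 1,3,5,7,9,11,13,15): 0⊕0⊕0⊕1⊕1⊕0⊕0⊕0 = 0
s2 (pos 2,3,6,7,10,11,14,15): 0⊕0⊕1⊕1⊕0⊕0⊕0⊕0 = 0
s4 (pos 4,5,6,7,12,13,14,15): 0⊕0⊕1⊕1⊕0⊕0⊕0⊕0 = 0
s8 (pos 8,9,10,11,12,13,14,15): 1⊕1⊕0⊕0⊕0⊕0⊕0⊕0 = 0
Syndrome s8…s1 = 0000 → no error.
Read data bits from positions 3,5,6,7,9,10,11,12,13,14,15: 00111000000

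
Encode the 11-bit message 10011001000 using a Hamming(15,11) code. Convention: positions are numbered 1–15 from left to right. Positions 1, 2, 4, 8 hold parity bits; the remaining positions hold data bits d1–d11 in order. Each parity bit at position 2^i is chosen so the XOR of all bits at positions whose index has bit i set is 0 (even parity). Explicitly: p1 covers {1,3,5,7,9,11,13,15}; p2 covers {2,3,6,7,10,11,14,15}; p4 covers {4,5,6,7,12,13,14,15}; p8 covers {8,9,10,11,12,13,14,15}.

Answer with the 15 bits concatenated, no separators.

101000101001000

Place data at non-parity positions: p1 p2 1 p4 0 0 1 p8 1 0 0 1 0 0 0
p1 (pos 1,3,5,7,9,11,13,15): XOR of data positions = 1⊕0⊕1⊕1⊕0⊕0⊕0 = 1
p2 (pos 2,3,6,7,10,11,14,15): XOR of data positions = 1⊕0⊕1⊕0⊕0⊕0⊕0 = 0
p4 (pos 4,5,6,7,12,13,14,15): XOR of data positions = 0⊕0⊕1⊕1⊕0⊕0⊕0 = 0
p8 (pos 8,9,10,11,12,13,14,15): XOR of data positions = 1⊕0⊕0⊕1⊕0⊕0⊕0 = 0
Codeword: 101000101001000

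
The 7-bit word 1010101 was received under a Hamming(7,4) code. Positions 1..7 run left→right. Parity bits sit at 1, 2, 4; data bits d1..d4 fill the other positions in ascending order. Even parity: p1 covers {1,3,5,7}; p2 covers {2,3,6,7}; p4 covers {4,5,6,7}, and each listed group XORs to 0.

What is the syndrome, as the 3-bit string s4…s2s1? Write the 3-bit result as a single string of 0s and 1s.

000

s1 (pos 1,3,5,7): 1⊕1⊕1⊕1 = 0
s2 (pos 2,3,6,7): 0⊕1⊕0⊕1 = 0
s4 (pos 4,5,6,7): 0⊕1⊕0⊕1 = 0
Syndrome s4…s1 = 000 → no error.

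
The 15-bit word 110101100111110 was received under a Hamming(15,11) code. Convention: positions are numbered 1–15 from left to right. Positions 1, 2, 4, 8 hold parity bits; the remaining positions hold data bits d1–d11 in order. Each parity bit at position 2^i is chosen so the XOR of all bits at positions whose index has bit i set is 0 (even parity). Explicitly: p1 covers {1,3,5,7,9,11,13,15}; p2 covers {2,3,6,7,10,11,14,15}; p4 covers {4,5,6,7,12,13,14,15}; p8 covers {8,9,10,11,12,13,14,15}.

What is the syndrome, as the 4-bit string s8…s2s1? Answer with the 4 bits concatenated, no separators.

1000

s1 (pos 1,3,5,7,9,11,13,15): 1⊕0⊕0⊕1⊕0⊕1⊕1⊕0 = 0
s2 (pos 2,3,6,7,10,11,14,15): 1⊕0⊕1⊕1⊕1⊕1⊕1⊕0 = 0
s4 (pos 4,5,6,7,12,13,14,15): 1⊕0⊕1⊕1⊕1⊕1⊕1⊕0 = 0
s8 (pos 8,9,10,11,12,13,14,15): 0⊕0⊕1⊕1⊕1⊕1⊕1⊕0 = 1
Syndrome s8…s1 = 1000 → error at position 8.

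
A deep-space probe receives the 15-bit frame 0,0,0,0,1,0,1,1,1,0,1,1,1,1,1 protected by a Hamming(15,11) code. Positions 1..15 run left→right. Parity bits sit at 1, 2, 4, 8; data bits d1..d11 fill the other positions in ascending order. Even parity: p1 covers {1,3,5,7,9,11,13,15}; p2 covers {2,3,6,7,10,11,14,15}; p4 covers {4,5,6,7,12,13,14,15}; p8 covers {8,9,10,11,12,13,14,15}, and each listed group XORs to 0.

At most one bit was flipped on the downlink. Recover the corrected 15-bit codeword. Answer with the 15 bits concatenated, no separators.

s1 (pos 1,3,5,7,9,11,13,15): 0⊕0⊕1⊕1⊕1⊕1⊕1⊕1 = 0
s2 (pos 2,3,6,7,10,11,14,15): 0⊕0⊕0⊕1⊕0⊕1⊕1⊕1 = 0
s4 (pos 4,5,6,7,12,13,14,15): 0⊕1⊕0⊕1⊕1⊕1⊕1⊕1 = 0
s8 (pos 8,9,10,11,12,13,14,15): 1⊕1⊕0⊕1⊕1⊕1⊕1⊕1 = 1
Syndrome s8…s1 = 1000 → error at position 8.
Flip position 8: 000010111011111 → 000010101011111

000010101011111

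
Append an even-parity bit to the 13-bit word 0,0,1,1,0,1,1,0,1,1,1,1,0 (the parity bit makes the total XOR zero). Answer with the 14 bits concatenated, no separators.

00110110111100

XOR of the 13 data bits: 0⊕0⊕1⊕1⊕0⊕1⊕1⊕0⊕1⊕1⊕1⊕1⊕0 = 0
Parity bit = 0 (so all 14 bits XOR to 0).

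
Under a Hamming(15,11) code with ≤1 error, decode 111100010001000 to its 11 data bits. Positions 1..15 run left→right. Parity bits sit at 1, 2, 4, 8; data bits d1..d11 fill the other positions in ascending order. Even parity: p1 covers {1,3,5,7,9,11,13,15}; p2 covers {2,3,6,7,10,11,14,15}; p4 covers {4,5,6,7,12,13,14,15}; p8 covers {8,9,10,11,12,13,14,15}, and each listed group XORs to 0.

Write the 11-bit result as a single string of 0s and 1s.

s1 (pos 1,3,5,7,9,11,13,15): 1⊕1⊕0⊕0⊕0⊕0⊕0⊕0 = 0
s2 (pos 2,3,6,7,10,11,14,15): 1⊕1⊕0⊕0⊕0⊕0⊕0⊕0 = 0
s4 (pos 4,5,6,7,12,13,14,15): 1⊕0⊕0⊕0⊕1⊕0⊕0⊕0 = 0
s8 (pos 8,9,10,11,12,13,14,15): 1⊕0⊕0⊕0⊕1⊕0⊕0⊕0 = 0
Syndrome s8…s1 = 0000 → no error.
Read data bits from positions 3,5,6,7,9,10,11,12,13,14,15: 10000001000

10000001000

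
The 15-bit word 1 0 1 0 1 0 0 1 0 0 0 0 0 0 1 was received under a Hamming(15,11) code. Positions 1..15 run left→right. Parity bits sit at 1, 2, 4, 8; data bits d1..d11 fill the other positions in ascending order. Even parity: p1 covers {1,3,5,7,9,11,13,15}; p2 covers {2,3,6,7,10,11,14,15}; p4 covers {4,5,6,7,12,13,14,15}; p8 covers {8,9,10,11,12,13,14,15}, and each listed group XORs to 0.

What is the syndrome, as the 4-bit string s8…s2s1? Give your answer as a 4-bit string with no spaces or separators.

s1 (pos 1,3,5,7,9,11,13,15): 1⊕1⊕1⊕0⊕0⊕0⊕0⊕1 = 0
s2 (pos 2,3,6,7,10,11,14,15): 0⊕1⊕0⊕0⊕0⊕0⊕0⊕1 = 0
s4 (pos 4,5,6,7,12,13,14,15): 0⊕1⊕0⊕0⊕0⊕0⊕0⊕1 = 0
s8 (pos 8,9,10,11,12,13,14,15): 1⊕0⊕0⊕0⊕0⊕0⊕0⊕1 = 0
Syndrome s8…s1 = 0000 → no error.

0000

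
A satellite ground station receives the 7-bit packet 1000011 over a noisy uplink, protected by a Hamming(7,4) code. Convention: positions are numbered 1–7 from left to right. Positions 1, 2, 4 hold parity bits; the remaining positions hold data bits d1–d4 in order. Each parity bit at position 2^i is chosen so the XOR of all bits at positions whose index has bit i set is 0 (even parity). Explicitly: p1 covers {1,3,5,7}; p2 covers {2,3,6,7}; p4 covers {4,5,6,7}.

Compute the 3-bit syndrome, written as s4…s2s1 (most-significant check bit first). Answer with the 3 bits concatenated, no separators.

000

s1 (pos 1,3,5,7): 1⊕0⊕0⊕1 = 0
s2 (pos 2,3,6,7): 0⊕0⊕1⊕1 = 0
s4 (pos 4,5,6,7): 0⊕0⊕1⊕1 = 0
Syndrome s4…s1 = 000 → no error.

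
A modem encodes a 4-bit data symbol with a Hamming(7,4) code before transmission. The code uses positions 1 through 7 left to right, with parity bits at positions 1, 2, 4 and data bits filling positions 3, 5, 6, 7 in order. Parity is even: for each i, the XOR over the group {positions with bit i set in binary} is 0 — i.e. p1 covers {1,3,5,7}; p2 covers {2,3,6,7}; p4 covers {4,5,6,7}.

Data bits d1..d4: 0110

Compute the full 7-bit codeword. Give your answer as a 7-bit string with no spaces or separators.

1100110

Place data at non-parity positions: p1 p2 0 p4 1 1 0
p1 (pos 1,3,5,7): XOR of data positions = 0⊕1⊕0 = 1
p2 (pos 2,3,6,7): XOR of data positions = 0⊕1⊕0 = 1
p4 (pos 4,5,6,7): XOR of data positions = 1⊕1⊕0 = 0
Codeword: 1100110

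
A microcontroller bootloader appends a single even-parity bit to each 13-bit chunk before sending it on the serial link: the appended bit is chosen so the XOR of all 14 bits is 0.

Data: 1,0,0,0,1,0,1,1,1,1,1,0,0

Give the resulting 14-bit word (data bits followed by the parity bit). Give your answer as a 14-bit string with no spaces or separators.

10001011111001

XOR of the 13 data bits: 1⊕0⊕0⊕0⊕1⊕0⊕1⊕1⊕1⊕1⊕1⊕0⊕0 = 1
Parity bit = 1 (so all 14 bits XOR to 0).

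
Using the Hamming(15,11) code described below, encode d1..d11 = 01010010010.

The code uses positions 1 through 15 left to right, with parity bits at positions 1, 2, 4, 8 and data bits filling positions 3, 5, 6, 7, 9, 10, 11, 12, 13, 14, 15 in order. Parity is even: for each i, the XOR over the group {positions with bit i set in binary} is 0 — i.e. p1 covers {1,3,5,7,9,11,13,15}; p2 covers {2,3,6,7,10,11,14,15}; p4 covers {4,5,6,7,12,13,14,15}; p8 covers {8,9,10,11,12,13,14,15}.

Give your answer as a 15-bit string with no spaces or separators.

110110100010010

Place data at non-parity positions: p1 p2 0 p4 1 0 1 p8 0 0 1 0 0 1 0
p1 (pos 1,3,5,7,9,11,13,15): XOR of data positions = 0⊕1⊕1⊕0⊕1⊕0⊕0 = 1
p2 (pos 2,3,6,7,10,11,14,15): XOR of data positions = 0⊕0⊕1⊕0⊕1⊕1⊕0 = 1
p4 (pos 4,5,6,7,12,13,14,15): XOR of data positions = 1⊕0⊕1⊕0⊕0⊕1⊕0 = 1
p8 (pos 8,9,10,11,12,13,14,15): XOR of data positions = 0⊕0⊕1⊕0⊕0⊕1⊕0 = 0
Codeword: 110110100010010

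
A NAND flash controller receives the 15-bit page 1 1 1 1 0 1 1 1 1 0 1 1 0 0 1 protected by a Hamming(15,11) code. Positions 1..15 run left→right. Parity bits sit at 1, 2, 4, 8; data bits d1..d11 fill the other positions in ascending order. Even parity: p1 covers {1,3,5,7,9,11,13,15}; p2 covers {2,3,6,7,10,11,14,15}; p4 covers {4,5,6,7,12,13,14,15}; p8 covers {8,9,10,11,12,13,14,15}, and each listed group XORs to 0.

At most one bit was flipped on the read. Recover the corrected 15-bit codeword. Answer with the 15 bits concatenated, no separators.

111101111010001

s1 (pos 1,3,5,7,9,11,13,15): 1⊕1⊕0⊕1⊕1⊕1⊕0⊕1 = 0
s2 (pos 2,3,6,7,10,11,14,15): 1⊕1⊕1⊕1⊕0⊕1⊕0⊕1 = 0
s4 (pos 4,5,6,7,12,13,14,15): 1⊕0⊕1⊕1⊕1⊕0⊕0⊕1 = 1
s8 (pos 8,9,10,11,12,13,14,15): 1⊕1⊕0⊕1⊕1⊕0⊕0⊕1 = 1
Syndrome s8…s1 = 1100 → error at position 12.
Flip position 12: 111101111011001 → 111101111010001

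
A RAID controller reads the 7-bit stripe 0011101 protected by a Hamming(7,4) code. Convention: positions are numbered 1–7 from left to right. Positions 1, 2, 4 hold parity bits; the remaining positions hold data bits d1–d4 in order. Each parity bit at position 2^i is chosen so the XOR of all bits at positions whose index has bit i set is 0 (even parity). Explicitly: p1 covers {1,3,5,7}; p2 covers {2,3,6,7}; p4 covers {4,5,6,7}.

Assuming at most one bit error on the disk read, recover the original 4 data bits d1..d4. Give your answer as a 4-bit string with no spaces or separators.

s1 (pos 1,3,5,7): 0⊕1⊕1⊕1 = 1
s2 (pos 2,3,6,7): 0⊕1⊕0⊕1 = 0
s4 (pos 4,5,6,7): 1⊕1⊕0⊕1 = 1
Syndrome s4…s1 = 101 → error at position 5.
Flip position 5: 0011101 → 0011001
Read data bits from positions 3,5,6,7: 1001

1001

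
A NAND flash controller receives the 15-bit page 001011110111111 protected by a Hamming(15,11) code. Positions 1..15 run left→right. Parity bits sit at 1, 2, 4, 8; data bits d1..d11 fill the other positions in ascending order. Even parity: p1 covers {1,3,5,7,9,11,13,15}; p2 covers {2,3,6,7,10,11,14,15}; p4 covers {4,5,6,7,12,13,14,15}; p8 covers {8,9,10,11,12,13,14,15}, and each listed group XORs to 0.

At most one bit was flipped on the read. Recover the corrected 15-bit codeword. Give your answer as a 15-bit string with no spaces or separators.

s1 (pos 1,3,5,7,9,11,13,15): 0⊕1⊕1⊕1⊕0⊕1⊕1⊕1 = 0
s2 (pos 2,3,6,7,10,11,14,15): 0⊕1⊕1⊕1⊕1⊕1⊕1⊕1 = 1
s4 (pos 4,5,6,7,12,13,14,15): 0⊕1⊕1⊕1⊕1⊕1⊕1⊕1 = 1
s8 (pos 8,9,10,11,12,13,14,15): 1⊕0⊕1⊕1⊕1⊕1⊕1⊕1 = 1
Syndrome s8…s1 = 1110 → error at position 14.
Flip position 14: 001011110111111 → 001011110111101

001011110111101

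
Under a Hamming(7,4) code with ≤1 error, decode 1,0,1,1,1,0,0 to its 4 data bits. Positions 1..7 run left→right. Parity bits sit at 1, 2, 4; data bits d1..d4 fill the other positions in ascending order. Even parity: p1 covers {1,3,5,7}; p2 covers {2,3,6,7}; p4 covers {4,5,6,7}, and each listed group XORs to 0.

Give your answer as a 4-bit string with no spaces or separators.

s1 (pos 1,3,5,7): 1⊕1⊕1⊕0 = 1
s2 (pos 2,3,6,7): 0⊕1⊕0⊕0 = 1
s4 (pos 4,5,6,7): 1⊕1⊕0⊕0 = 0
Syndrome s4…s1 = 011 → error at position 3.
Flip position 3: 1011100 → 1001100
Read data bits from positions 3,5,6,7: 0100

0100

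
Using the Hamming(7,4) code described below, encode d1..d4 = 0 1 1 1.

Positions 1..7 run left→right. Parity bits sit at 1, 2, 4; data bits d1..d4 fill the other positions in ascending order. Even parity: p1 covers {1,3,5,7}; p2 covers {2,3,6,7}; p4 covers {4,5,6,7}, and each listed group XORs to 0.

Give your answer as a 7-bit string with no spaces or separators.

Place data at non-parity positions: p1 p2 0 p4 1 1 1
p1 (pos 1,3,5,7): XOR of data positions = 0⊕1⊕1 = 0
p2 (pos 2,3,6,7): XOR of data positions = 0⊕1⊕1 = 0
p4 (pos 4,5,6,7): XOR of data positions = 1⊕1⊕1 = 1
Codeword: 0001111

0001111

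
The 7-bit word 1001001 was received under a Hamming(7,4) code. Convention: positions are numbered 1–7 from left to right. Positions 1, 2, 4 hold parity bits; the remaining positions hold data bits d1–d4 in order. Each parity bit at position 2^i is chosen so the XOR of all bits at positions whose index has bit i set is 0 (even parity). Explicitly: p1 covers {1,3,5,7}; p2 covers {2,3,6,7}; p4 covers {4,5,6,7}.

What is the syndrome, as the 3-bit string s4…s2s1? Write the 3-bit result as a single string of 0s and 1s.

s1 (pos 1,3,5,7): 1⊕0⊕0⊕1 = 0
s2 (pos 2,3,6,7): 0⊕0⊕0⊕1 = 1
s4 (pos 4,5,6,7): 1⊕0⊕0⊕1 = 0
Syndrome s4…s1 = 010 → error at position 2.

010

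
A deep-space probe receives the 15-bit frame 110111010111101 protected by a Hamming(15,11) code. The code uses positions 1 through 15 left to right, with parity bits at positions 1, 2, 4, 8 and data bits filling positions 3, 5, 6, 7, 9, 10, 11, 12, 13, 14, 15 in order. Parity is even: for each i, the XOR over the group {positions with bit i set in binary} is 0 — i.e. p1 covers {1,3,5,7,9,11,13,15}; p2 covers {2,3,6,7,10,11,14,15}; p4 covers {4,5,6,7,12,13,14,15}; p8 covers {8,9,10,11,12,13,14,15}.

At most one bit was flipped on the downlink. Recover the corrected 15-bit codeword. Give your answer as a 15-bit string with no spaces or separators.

s1 (pos 1,3,5,7,9,11,13,15): 1⊕0⊕1⊕0⊕0⊕1⊕1⊕1 = 1
s2 (pos 2,3,6,7,10,11,14,15): 1⊕0⊕1⊕0⊕1⊕1⊕0⊕1 = 1
s4 (pos 4,5,6,7,12,13,14,15): 1⊕1⊕1⊕0⊕1⊕1⊕0⊕1 = 0
s8 (pos 8,9,10,11,12,13,14,15): 1⊕0⊕1⊕1⊕1⊕1⊕0⊕1 = 0
Syndrome s8…s1 = 0011 → error at position 3.
Flip position 3: 110111010111101 → 111111010111101

111111010111101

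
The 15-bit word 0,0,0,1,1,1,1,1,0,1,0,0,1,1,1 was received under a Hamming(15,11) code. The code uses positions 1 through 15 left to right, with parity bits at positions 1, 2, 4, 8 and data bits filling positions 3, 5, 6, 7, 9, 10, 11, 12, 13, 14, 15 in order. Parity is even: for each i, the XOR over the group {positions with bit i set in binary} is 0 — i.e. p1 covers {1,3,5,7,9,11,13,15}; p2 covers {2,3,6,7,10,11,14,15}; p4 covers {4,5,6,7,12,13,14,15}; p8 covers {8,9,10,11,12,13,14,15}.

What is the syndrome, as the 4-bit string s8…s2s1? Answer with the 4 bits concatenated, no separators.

s1 (pos 1,3,5,7,9,11,13,15): 0⊕0⊕1⊕1⊕0⊕0⊕1⊕1 = 0
s2 (pos 2,3,6,7,10,11,14,15): 0⊕0⊕1⊕1⊕1⊕0⊕1⊕1 = 1
s4 (pos 4,5,6,7,12,13,14,15): 1⊕1⊕1⊕1⊕0⊕1⊕1⊕1 = 1
s8 (pos 8,9,10,11,12,13,14,15): 1⊕0⊕1⊕0⊕0⊕1⊕1⊕1 = 1
Syndrome s8…s1 = 1110 → error at position 14.

1110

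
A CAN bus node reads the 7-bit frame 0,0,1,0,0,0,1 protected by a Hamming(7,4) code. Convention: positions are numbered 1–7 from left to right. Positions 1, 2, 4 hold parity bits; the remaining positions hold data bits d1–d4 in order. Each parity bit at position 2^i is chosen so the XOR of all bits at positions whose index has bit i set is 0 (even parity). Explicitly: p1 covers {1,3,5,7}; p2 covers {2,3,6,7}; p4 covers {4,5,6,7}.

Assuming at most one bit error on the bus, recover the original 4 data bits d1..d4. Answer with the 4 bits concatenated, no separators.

1001

s1 (pos 1,3,5,7): 0⊕1⊕0⊕1 = 0
s2 (pos 2,3,6,7): 0⊕1⊕0⊕1 = 0
s4 (pos 4,5,6,7): 0⊕0⊕0⊕1 = 1
Syndrome s4…s1 = 100 → error at position 4.
Flip position 4: 0010001 → 0011001
Read data bits from positions 3,5,6,7: 1001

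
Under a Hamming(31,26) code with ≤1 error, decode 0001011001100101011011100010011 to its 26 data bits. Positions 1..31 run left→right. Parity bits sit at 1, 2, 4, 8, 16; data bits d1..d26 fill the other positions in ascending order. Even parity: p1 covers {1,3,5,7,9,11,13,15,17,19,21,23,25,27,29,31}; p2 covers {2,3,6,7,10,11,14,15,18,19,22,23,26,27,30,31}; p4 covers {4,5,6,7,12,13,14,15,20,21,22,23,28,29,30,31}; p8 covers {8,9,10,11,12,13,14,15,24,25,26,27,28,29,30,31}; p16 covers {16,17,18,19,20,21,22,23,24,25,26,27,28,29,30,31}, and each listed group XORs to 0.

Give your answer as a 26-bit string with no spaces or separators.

00110110010011001100010011

s1 (pos 1,3,5,7,9,11,13,15,17,19,21,23,25,27,29,31): 0⊕0⊕0⊕1⊕0⊕1⊕0⊕0⊕0⊕1⊕1⊕1⊕0⊕1⊕0⊕1 = 1
s2 (pos 2,3,6,7,10,11,14,15,18,19,22,23,26,27,30,31): 0⊕0⊕1⊕1⊕1⊕1⊕1⊕0⊕1⊕1⊕1⊕1⊕0⊕1⊕1⊕1 = 0
s4 (pos 4,5,6,7,12,13,14,15,20,21,22,23,28,29,30,31): 1⊕0⊕1⊕1⊕0⊕0⊕1⊕0⊕0⊕1⊕1⊕1⊕0⊕0⊕1⊕1 = 1
s8 (pos 8,9,10,11,12,13,14,15,24,25,26,27,28,29,30,31): 0⊕0⊕1⊕1⊕0⊕0⊕1⊕0⊕0⊕0⊕0⊕1⊕0⊕0⊕1⊕1 = 0
s16 (pos 16,17,18,19,20,21,22,23,24,25,26,27,28,29,30,31): 1⊕0⊕1⊕1⊕0⊕1⊕1⊕1⊕0⊕0⊕0⊕1⊕0⊕0⊕1⊕1 = 1
Syndrome s16…s1 = 10101 → error at position 21.
Flip position 21: 0001011001100101011011100010011 → 0001011001100101011001100010011
Read data bits from positions 3,5,6,7,9,10,11,12,13,14,15,17,18,19,20,21,22,23,24,25,26,27,28,29,30,31: 00110110010011001100010011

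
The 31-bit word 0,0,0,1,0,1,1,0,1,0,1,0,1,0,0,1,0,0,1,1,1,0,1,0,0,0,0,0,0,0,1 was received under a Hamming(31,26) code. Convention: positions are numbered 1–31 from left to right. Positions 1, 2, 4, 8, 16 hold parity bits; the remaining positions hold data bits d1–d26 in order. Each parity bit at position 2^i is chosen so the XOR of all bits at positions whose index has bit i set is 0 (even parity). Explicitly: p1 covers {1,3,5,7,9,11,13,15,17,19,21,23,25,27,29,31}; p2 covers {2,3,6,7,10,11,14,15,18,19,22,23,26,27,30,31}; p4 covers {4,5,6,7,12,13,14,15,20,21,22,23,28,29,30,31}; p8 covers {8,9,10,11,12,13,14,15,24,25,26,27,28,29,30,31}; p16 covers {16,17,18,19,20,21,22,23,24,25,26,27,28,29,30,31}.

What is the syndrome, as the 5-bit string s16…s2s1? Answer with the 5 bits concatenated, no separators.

s1 (pos 1,3,5,7,9,11,13,15,17,19,21,23,25,27,29,31): 0⊕0⊕0⊕1⊕1⊕1⊕1⊕0⊕0⊕1⊕1⊕1⊕0⊕0⊕0⊕1 = 0
s2 (pos 2,3,6,7,10,11,14,15,18,19,22,23,26,27,30,31): 0⊕0⊕1⊕1⊕0⊕1⊕0⊕0⊕0⊕1⊕0⊕1⊕0⊕0⊕0⊕1 = 0
s4 (pos 4,5,6,7,12,13,14,15,20,21,22,23,28,29,30,31): 1⊕0⊕1⊕1⊕0⊕1⊕0⊕0⊕1⊕1⊕0⊕1⊕0⊕0⊕0⊕1 = 0
s8 (pos 8,9,10,11,12,13,14,15,24,25,26,27,28,29,30,31): 0⊕1⊕0⊕1⊕0⊕1⊕0⊕0⊕0⊕0⊕0⊕0⊕0⊕0⊕0⊕1 = 0
s16 (pos 16,17,18,19,20,21,22,23,24,25,26,27,28,29,30,31): 1⊕0⊕0⊕1⊕1⊕1⊕0⊕1⊕0⊕0⊕0⊕0⊕0⊕0⊕0⊕1 = 0
Syndrome s16…s1 = 00000 → no error.

00000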